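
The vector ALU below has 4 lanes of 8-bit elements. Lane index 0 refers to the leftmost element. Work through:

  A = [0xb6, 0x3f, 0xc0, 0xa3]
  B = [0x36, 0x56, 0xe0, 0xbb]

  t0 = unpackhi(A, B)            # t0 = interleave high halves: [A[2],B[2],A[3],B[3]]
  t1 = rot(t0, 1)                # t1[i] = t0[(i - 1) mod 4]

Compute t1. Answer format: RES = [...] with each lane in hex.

  t0: c0 e0 a3 bb
  t1: bb c0 e0 a3

RES = [ 0xbb  0xc0  0xe0  0xa3 ]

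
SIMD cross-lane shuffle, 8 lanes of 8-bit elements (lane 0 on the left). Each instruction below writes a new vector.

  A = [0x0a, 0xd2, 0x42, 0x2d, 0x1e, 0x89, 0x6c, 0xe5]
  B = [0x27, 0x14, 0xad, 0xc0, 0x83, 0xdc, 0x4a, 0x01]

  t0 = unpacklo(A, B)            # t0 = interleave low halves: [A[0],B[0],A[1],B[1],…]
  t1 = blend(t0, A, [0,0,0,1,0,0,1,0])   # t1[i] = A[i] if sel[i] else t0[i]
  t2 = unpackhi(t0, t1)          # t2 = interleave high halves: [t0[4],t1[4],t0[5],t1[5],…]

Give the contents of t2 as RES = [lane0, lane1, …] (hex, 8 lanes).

RES = [ 0x42  0x42  0xad  0xad  0x2d  0x6c  0xc0  0xc0 ]

→ t0 |0a|27|d2|14|42|ad|2d|c0|
→ t1 |0a|27|d2|2d|42|ad|6c|c0|
→ t2 |42|42|ad|ad|2d|6c|c0|c0|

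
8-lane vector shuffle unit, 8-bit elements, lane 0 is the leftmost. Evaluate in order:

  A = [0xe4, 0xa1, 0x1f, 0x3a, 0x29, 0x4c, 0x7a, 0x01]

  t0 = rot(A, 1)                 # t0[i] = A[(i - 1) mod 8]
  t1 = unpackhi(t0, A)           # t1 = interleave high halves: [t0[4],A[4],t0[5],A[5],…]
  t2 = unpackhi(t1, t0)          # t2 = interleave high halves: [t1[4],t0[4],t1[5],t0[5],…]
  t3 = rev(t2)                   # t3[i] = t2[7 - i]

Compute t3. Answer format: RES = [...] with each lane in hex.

RES = [ 0x7a  0x01  0x4c  0x7a  0x29  0x7a  0x3a  0x4c ]

  t0: 01 e4 a1 1f 3a 29 4c 7a
  t1: 3a 29 29 4c 4c 7a 7a 01
  t2: 4c 3a 7a 29 7a 4c 01 7a
  t3: 7a 01 4c 7a 29 7a 3a 4c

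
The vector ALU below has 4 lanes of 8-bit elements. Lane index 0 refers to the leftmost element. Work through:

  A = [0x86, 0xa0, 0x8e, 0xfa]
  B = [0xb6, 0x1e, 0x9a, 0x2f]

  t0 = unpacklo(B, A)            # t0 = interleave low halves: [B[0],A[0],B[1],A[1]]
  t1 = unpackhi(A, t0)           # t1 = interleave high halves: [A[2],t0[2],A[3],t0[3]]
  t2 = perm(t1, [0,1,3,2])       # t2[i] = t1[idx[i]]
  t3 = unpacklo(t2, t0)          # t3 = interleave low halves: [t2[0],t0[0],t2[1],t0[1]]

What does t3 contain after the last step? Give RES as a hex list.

RES = [0x8e, 0xb6, 0x1e, 0x86]

→ t0 |b6|86|1e|a0|
→ t1 |8e|1e|fa|a0|
→ t2 |8e|1e|a0|fa|
→ t3 |8e|b6|1e|86|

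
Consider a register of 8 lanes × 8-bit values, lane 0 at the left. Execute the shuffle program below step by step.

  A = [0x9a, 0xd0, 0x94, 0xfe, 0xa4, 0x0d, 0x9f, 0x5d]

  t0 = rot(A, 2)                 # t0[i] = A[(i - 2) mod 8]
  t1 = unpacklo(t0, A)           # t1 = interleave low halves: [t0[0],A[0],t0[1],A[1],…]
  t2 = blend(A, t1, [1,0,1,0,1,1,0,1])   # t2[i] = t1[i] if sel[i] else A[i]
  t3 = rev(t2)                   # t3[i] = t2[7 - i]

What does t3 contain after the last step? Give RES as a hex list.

RES = [ 0xfe  0x9f  0x94  0x9a  0xfe  0x5d  0xd0  0x9f ]

  t0: 9f 5d 9a d0 94 fe a4 0d
  t1: 9f 9a 5d d0 9a 94 d0 fe
  t2: 9f d0 5d fe 9a 94 9f fe
  t3: fe 9f 94 9a fe 5d d0 9f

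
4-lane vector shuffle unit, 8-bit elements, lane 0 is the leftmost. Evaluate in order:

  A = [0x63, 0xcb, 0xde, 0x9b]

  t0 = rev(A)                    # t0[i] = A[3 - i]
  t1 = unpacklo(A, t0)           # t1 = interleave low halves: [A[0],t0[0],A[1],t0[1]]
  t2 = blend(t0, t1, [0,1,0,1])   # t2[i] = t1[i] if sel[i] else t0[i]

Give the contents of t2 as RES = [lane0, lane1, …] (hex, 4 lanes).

t0 = [0x9b, 0xde, 0xcb, 0x63]
t1 = [0x63, 0x9b, 0xcb, 0xde]
t2 = [0x9b, 0x9b, 0xcb, 0xde]

RES = [ 0x9b  0x9b  0xcb  0xde ]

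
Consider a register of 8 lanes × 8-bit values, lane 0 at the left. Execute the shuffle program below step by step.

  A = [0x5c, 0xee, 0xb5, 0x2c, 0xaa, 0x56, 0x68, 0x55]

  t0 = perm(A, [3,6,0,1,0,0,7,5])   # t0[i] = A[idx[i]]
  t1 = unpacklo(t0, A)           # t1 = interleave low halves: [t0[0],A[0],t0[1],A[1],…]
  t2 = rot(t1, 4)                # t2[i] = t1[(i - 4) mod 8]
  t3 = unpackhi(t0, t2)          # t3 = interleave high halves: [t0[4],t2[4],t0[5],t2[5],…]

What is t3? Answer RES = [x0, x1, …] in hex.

  t0: 2c 68 5c ee 5c 5c 55 56
  t1: 2c 5c 68 ee 5c b5 ee 2c
  t2: 5c b5 ee 2c 2c 5c 68 ee
  t3: 5c 2c 5c 5c 55 68 56 ee

RES = [ 0x5c  0x2c  0x5c  0x5c  0x55  0x68  0x56  0xee ]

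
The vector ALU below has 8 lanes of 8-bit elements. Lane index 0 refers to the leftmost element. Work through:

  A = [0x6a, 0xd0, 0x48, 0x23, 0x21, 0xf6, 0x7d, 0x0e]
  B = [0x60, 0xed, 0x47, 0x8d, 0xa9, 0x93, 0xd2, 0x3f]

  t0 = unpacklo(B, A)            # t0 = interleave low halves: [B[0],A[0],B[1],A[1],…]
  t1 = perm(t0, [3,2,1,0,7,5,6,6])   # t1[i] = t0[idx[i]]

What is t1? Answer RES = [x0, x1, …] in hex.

RES = [ 0xd0  0xed  0x6a  0x60  0x23  0x48  0x8d  0x8d ]

t0 = [0x60, 0x6a, 0xed, 0xd0, 0x47, 0x48, 0x8d, 0x23]
t1 = [0xd0, 0xed, 0x6a, 0x60, 0x23, 0x48, 0x8d, 0x8d]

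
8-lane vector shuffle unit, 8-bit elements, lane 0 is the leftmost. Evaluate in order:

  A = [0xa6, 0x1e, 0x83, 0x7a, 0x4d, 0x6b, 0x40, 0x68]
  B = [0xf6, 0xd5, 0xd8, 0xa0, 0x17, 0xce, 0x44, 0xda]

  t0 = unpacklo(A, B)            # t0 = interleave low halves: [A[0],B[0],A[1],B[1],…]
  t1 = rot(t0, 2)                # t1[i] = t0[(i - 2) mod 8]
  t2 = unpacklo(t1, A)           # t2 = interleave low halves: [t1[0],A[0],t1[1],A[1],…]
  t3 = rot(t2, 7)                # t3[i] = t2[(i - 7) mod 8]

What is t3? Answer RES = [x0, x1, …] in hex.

  t0: a6 f6 1e d5 83 d8 7a a0
  t1: 7a a0 a6 f6 1e d5 83 d8
  t2: 7a a6 a0 1e a6 83 f6 7a
  t3: a6 a0 1e a6 83 f6 7a 7a

RES = [0xa6, 0xa0, 0x1e, 0xa6, 0x83, 0xf6, 0x7a, 0x7a]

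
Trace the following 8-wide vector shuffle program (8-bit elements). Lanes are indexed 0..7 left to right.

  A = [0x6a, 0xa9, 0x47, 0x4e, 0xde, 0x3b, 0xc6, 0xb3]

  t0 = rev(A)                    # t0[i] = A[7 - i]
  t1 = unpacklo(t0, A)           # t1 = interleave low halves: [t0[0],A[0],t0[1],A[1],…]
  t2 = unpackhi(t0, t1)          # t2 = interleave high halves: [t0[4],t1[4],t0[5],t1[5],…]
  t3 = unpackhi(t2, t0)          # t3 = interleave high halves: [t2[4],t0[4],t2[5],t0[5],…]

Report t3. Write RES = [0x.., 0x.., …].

t0 = [0xb3, 0xc6, 0x3b, 0xde, 0x4e, 0x47, 0xa9, 0x6a]
t1 = [0xb3, 0x6a, 0xc6, 0xa9, 0x3b, 0x47, 0xde, 0x4e]
t2 = [0x4e, 0x3b, 0x47, 0x47, 0xa9, 0xde, 0x6a, 0x4e]
t3 = [0xa9, 0x4e, 0xde, 0x47, 0x6a, 0xa9, 0x4e, 0x6a]

RES = [ 0xa9  0x4e  0xde  0x47  0x6a  0xa9  0x4e  0x6a ]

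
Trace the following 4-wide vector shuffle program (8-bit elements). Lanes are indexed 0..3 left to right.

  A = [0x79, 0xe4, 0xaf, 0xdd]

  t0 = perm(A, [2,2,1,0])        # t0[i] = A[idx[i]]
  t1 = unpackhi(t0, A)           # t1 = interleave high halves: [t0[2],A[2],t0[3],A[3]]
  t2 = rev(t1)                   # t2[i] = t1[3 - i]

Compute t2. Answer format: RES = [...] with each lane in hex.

t0 = [0xaf, 0xaf, 0xe4, 0x79]
t1 = [0xe4, 0xaf, 0x79, 0xdd]
t2 = [0xdd, 0x79, 0xaf, 0xe4]

RES = [0xdd, 0x79, 0xaf, 0xe4]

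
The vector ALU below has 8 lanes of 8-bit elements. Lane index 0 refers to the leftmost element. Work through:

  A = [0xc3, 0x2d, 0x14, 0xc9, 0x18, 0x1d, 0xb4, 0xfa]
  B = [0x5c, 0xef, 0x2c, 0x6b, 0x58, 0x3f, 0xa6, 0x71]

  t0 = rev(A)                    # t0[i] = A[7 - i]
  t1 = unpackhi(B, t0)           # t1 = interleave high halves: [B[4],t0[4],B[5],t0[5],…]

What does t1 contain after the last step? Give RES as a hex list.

RES = [0x58, 0xc9, 0x3f, 0x14, 0xa6, 0x2d, 0x71, 0xc3]

→ t0 |fa|b4|1d|18|c9|14|2d|c3|
→ t1 |58|c9|3f|14|a6|2d|71|c3|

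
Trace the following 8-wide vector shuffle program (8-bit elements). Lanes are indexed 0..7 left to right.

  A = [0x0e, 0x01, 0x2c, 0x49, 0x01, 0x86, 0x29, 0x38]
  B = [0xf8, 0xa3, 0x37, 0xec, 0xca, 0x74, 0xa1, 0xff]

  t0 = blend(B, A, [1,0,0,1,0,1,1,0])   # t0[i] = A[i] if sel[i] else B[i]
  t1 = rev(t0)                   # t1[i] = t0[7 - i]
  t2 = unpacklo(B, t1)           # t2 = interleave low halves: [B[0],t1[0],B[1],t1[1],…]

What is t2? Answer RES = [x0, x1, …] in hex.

→ t0 |0e|a3|37|49|ca|86|29|ff|
→ t1 |ff|29|86|ca|49|37|a3|0e|
→ t2 |f8|ff|a3|29|37|86|ec|ca|

RES = [ 0xf8  0xff  0xa3  0x29  0x37  0x86  0xec  0xca ]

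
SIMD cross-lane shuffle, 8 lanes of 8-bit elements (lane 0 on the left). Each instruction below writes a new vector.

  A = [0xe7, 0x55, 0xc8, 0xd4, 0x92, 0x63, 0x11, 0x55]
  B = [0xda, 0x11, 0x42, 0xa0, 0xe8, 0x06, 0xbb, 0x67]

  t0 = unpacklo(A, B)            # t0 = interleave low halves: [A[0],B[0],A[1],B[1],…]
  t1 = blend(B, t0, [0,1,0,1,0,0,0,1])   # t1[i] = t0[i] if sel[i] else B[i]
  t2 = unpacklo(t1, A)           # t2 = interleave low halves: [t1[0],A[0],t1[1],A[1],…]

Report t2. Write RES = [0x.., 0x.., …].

t0 = [0xe7, 0xda, 0x55, 0x11, 0xc8, 0x42, 0xd4, 0xa0]
t1 = [0xda, 0xda, 0x42, 0x11, 0xe8, 0x06, 0xbb, 0xa0]
t2 = [0xda, 0xe7, 0xda, 0x55, 0x42, 0xc8, 0x11, 0xd4]

RES = [0xda, 0xe7, 0xda, 0x55, 0x42, 0xc8, 0x11, 0xd4]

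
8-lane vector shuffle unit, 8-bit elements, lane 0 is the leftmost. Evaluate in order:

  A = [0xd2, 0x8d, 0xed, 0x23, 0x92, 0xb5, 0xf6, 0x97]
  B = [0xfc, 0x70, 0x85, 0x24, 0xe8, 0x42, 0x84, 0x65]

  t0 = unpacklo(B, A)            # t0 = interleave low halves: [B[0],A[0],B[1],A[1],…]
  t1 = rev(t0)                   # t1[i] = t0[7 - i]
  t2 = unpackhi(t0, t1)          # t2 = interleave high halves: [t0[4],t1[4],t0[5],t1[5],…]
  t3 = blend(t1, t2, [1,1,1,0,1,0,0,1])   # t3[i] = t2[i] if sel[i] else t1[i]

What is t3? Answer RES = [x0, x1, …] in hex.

  t0: fc d2 70 8d 85 ed 24 23
  t1: 23 24 ed 85 8d 70 d2 fc
  t2: 85 8d ed 70 24 d2 23 fc
  t3: 85 8d ed 85 24 70 d2 fc

RES = [ 0x85  0x8d  0xed  0x85  0x24  0x70  0xd2  0xfc ]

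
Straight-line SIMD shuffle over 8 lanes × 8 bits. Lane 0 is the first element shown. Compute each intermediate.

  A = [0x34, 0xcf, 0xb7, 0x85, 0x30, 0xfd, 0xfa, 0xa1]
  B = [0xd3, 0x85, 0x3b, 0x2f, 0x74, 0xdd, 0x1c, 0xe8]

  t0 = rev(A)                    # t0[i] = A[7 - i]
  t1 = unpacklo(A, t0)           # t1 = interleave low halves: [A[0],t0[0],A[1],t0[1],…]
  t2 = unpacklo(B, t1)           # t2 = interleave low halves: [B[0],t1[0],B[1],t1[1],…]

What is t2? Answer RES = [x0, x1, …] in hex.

RES = [0xd3, 0x34, 0x85, 0xa1, 0x3b, 0xcf, 0x2f, 0xfa]

→ t0 |a1|fa|fd|30|85|b7|cf|34|
→ t1 |34|a1|cf|fa|b7|fd|85|30|
→ t2 |d3|34|85|a1|3b|cf|2f|fa|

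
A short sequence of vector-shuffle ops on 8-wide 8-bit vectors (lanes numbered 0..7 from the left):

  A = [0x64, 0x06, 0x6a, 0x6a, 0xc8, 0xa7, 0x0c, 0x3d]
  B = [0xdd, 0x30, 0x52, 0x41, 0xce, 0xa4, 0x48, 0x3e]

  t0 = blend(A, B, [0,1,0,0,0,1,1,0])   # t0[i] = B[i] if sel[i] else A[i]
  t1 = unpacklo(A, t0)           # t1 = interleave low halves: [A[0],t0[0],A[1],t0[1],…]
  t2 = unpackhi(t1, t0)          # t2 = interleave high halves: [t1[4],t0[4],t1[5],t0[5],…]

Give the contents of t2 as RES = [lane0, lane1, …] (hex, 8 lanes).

RES = [0x6a, 0xc8, 0x6a, 0xa4, 0x6a, 0x48, 0x6a, 0x3d]

→ t0 |64|30|6a|6a|c8|a4|48|3d|
→ t1 |64|64|06|30|6a|6a|6a|6a|
→ t2 |6a|c8|6a|a4|6a|48|6a|3d|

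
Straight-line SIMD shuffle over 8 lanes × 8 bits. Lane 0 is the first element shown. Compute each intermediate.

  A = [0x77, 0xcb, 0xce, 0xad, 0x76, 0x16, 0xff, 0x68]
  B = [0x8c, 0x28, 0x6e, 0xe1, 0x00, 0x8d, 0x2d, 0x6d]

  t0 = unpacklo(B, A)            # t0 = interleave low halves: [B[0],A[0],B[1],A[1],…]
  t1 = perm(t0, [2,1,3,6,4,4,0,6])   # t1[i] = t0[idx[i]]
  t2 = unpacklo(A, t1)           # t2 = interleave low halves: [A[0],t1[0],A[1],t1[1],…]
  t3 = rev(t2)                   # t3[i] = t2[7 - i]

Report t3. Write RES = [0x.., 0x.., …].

t0 = [0x8c, 0x77, 0x28, 0xcb, 0x6e, 0xce, 0xe1, 0xad]
t1 = [0x28, 0x77, 0xcb, 0xe1, 0x6e, 0x6e, 0x8c, 0xe1]
t2 = [0x77, 0x28, 0xcb, 0x77, 0xce, 0xcb, 0xad, 0xe1]
t3 = [0xe1, 0xad, 0xcb, 0xce, 0x77, 0xcb, 0x28, 0x77]

RES = [0xe1, 0xad, 0xcb, 0xce, 0x77, 0xcb, 0x28, 0x77]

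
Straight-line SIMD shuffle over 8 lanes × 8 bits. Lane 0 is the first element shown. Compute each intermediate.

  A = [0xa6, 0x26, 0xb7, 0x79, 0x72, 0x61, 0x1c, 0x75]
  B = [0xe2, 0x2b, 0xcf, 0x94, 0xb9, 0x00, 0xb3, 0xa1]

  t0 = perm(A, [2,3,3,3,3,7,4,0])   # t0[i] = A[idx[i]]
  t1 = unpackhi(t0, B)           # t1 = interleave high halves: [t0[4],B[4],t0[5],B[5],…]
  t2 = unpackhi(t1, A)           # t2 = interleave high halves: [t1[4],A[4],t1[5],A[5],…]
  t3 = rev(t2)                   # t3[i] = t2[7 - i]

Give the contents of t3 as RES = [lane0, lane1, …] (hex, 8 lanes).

RES = [0x75, 0xa1, 0x1c, 0xa6, 0x61, 0xb3, 0x72, 0x72]

  t0: b7 79 79 79 79 75 72 a6
  t1: 79 b9 75 00 72 b3 a6 a1
  t2: 72 72 b3 61 a6 1c a1 75
  t3: 75 a1 1c a6 61 b3 72 72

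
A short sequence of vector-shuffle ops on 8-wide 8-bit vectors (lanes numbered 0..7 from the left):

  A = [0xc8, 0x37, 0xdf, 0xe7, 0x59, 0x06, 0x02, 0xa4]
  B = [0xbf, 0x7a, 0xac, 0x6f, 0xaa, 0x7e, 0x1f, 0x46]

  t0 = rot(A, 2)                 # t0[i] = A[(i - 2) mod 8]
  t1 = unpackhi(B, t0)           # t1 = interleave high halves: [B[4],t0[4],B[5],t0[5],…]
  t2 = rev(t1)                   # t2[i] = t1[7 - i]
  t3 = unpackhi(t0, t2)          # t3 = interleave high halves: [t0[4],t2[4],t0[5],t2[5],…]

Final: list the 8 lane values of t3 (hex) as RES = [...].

RES = [ 0xdf  0xe7  0xe7  0x7e  0x59  0xdf  0x06  0xaa ]

t0 = [0x02, 0xa4, 0xc8, 0x37, 0xdf, 0xe7, 0x59, 0x06]
t1 = [0xaa, 0xdf, 0x7e, 0xe7, 0x1f, 0x59, 0x46, 0x06]
t2 = [0x06, 0x46, 0x59, 0x1f, 0xe7, 0x7e, 0xdf, 0xaa]
t3 = [0xdf, 0xe7, 0xe7, 0x7e, 0x59, 0xdf, 0x06, 0xaa]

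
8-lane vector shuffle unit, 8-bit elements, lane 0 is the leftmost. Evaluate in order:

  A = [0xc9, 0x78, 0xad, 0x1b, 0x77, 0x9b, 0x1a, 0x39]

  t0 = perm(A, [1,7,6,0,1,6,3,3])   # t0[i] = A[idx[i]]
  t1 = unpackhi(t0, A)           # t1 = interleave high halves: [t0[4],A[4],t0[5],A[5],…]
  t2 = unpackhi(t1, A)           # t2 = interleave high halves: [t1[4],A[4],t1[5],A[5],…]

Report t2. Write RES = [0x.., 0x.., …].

→ t0 |78|39|1a|c9|78|1a|1b|1b|
→ t1 |78|77|1a|9b|1b|1a|1b|39|
→ t2 |1b|77|1a|9b|1b|1a|39|39|

RES = [0x1b, 0x77, 0x1a, 0x9b, 0x1b, 0x1a, 0x39, 0x39]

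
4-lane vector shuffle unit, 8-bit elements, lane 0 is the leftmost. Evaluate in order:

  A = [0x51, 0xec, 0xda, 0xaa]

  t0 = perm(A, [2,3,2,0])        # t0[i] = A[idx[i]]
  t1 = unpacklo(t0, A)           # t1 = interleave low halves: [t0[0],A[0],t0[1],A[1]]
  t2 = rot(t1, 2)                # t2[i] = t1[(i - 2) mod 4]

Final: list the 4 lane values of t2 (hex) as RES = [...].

RES = [ 0xaa  0xec  0xda  0x51 ]

  t0: da aa da 51
  t1: da 51 aa ec
  t2: aa ec da 51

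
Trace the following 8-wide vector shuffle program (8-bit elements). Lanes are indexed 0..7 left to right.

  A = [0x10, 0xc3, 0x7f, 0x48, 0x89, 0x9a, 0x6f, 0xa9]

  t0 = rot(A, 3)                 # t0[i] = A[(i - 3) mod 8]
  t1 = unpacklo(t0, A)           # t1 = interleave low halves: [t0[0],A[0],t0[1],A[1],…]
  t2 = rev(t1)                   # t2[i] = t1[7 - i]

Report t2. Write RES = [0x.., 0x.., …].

→ t0 |9a|6f|a9|10|c3|7f|48|89|
→ t1 |9a|10|6f|c3|a9|7f|10|48|
→ t2 |48|10|7f|a9|c3|6f|10|9a|

RES = [0x48, 0x10, 0x7f, 0xa9, 0xc3, 0x6f, 0x10, 0x9a]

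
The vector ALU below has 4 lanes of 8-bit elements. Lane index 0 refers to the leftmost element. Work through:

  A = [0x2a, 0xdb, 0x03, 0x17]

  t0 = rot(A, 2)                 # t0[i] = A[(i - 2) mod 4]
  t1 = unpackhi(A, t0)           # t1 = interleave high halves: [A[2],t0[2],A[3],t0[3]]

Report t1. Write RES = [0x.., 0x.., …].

RES = [0x03, 0x2a, 0x17, 0xdb]

  t0: 03 17 2a db
  t1: 03 2a 17 db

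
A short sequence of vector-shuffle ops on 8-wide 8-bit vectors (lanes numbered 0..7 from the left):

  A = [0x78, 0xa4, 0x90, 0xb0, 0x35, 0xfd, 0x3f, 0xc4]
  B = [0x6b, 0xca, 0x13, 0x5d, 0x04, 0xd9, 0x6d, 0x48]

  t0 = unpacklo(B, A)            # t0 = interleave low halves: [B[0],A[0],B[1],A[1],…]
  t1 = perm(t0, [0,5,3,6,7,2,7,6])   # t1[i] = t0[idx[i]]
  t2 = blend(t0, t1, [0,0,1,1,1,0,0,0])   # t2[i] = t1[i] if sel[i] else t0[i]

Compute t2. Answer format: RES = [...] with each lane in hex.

t0 = [0x6b, 0x78, 0xca, 0xa4, 0x13, 0x90, 0x5d, 0xb0]
t1 = [0x6b, 0x90, 0xa4, 0x5d, 0xb0, 0xca, 0xb0, 0x5d]
t2 = [0x6b, 0x78, 0xa4, 0x5d, 0xb0, 0x90, 0x5d, 0xb0]

RES = [0x6b, 0x78, 0xa4, 0x5d, 0xb0, 0x90, 0x5d, 0xb0]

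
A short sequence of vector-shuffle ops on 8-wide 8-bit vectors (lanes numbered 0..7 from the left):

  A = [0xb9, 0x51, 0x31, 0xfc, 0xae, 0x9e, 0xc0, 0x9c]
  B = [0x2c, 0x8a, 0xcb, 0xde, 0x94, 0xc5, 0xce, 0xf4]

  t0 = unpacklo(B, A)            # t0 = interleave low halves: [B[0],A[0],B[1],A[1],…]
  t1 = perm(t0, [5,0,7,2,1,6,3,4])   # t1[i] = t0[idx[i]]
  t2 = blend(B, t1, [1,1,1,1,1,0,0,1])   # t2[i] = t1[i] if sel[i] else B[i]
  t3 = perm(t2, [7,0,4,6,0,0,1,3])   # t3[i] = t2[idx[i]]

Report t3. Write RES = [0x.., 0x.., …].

→ t0 |2c|b9|8a|51|cb|31|de|fc|
→ t1 |31|2c|fc|8a|b9|de|51|cb|
→ t2 |31|2c|fc|8a|b9|c5|ce|cb|
→ t3 |cb|31|b9|ce|31|31|2c|8a|

RES = [0xcb, 0x31, 0xb9, 0xce, 0x31, 0x31, 0x2c, 0x8a]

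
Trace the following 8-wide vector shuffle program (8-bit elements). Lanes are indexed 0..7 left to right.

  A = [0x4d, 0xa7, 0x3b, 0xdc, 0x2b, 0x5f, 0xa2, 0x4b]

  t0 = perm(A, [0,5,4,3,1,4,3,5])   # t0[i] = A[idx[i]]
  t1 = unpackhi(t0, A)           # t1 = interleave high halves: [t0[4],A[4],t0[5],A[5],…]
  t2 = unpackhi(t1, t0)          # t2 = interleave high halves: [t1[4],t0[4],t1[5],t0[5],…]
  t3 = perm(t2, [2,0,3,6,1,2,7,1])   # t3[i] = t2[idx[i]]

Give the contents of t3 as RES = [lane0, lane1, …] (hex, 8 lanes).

  t0: 4d 5f 2b dc a7 2b dc 5f
  t1: a7 2b 2b 5f dc a2 5f 4b
  t2: dc a7 a2 2b 5f dc 4b 5f
  t3: a2 dc 2b 4b a7 a2 5f a7

RES = [0xa2, 0xdc, 0x2b, 0x4b, 0xa7, 0xa2, 0x5f, 0xa7]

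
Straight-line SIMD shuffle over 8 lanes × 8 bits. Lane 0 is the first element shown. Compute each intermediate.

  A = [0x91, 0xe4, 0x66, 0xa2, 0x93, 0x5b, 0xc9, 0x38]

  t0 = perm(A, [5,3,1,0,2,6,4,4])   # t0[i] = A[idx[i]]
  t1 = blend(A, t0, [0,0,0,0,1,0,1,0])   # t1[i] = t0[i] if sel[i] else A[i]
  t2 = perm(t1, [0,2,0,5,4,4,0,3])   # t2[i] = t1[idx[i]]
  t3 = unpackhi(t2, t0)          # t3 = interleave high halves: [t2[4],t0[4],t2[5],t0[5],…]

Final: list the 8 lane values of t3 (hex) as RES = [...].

RES = [ 0x66  0x66  0x66  0xc9  0x91  0x93  0xa2  0x93 ]

t0 = [0x5b, 0xa2, 0xe4, 0x91, 0x66, 0xc9, 0x93, 0x93]
t1 = [0x91, 0xe4, 0x66, 0xa2, 0x66, 0x5b, 0x93, 0x38]
t2 = [0x91, 0x66, 0x91, 0x5b, 0x66, 0x66, 0x91, 0xa2]
t3 = [0x66, 0x66, 0x66, 0xc9, 0x91, 0x93, 0xa2, 0x93]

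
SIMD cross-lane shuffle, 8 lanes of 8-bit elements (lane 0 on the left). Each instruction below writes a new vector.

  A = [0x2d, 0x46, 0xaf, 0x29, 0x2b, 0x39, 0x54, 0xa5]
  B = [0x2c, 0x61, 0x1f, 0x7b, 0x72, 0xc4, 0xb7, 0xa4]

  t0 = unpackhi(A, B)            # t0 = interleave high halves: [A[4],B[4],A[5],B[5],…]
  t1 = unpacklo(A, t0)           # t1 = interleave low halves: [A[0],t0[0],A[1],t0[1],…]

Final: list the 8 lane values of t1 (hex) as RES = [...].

→ t0 |2b|72|39|c4|54|b7|a5|a4|
→ t1 |2d|2b|46|72|af|39|29|c4|

RES = [0x2d, 0x2b, 0x46, 0x72, 0xaf, 0x39, 0x29, 0xc4]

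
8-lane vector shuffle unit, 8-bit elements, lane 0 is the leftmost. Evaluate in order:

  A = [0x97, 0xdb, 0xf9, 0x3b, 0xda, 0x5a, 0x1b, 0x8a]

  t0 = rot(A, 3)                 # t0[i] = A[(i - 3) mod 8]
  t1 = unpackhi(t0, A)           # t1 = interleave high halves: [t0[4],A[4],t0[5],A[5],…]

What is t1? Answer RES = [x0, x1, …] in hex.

RES = [ 0xdb  0xda  0xf9  0x5a  0x3b  0x1b  0xda  0x8a ]

  t0: 5a 1b 8a 97 db f9 3b da
  t1: db da f9 5a 3b 1b da 8a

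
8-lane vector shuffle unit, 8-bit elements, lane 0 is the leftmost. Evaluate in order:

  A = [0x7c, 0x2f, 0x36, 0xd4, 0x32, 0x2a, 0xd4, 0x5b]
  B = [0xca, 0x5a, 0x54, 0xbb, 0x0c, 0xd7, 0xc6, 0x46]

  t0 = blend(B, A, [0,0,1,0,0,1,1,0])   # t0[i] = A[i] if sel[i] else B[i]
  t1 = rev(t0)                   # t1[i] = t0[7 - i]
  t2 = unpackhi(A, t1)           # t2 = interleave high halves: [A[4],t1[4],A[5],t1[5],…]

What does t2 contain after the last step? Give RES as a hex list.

→ t0 |ca|5a|36|bb|0c|2a|d4|46|
→ t1 |46|d4|2a|0c|bb|36|5a|ca|
→ t2 |32|bb|2a|36|d4|5a|5b|ca|

RES = [ 0x32  0xbb  0x2a  0x36  0xd4  0x5a  0x5b  0xca ]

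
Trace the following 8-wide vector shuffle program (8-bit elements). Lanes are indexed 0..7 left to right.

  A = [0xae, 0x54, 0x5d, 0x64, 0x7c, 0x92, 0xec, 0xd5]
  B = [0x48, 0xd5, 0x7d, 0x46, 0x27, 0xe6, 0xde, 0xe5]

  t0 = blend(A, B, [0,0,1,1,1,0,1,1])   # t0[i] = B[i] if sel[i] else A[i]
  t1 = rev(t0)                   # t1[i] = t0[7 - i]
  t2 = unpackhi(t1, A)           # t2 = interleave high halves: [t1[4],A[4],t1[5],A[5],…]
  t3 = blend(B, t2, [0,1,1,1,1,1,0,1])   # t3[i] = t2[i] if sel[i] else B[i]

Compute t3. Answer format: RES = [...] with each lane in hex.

→ t0 |ae|54|7d|46|27|92|de|e5|
→ t1 |e5|de|92|27|46|7d|54|ae|
→ t2 |46|7c|7d|92|54|ec|ae|d5|
→ t3 |48|7c|7d|92|54|ec|de|d5|

RES = [ 0x48  0x7c  0x7d  0x92  0x54  0xec  0xde  0xd5 ]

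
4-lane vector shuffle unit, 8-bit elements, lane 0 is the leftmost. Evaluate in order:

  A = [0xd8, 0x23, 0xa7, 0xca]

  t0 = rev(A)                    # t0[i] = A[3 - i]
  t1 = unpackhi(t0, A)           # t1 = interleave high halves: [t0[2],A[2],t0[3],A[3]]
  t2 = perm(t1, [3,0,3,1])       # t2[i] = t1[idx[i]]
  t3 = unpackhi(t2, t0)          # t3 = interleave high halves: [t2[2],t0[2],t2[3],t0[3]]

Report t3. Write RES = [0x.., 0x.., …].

→ t0 |ca|a7|23|d8|
→ t1 |23|a7|d8|ca|
→ t2 |ca|23|ca|a7|
→ t3 |ca|23|a7|d8|

RES = [ 0xca  0x23  0xa7  0xd8 ]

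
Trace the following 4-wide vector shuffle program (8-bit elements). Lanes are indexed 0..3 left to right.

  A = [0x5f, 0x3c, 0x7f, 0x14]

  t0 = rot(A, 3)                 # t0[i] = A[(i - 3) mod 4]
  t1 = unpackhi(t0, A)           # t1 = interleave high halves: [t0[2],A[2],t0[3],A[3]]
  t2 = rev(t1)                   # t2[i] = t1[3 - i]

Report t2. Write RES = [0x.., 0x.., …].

  t0: 3c 7f 14 5f
  t1: 14 7f 5f 14
  t2: 14 5f 7f 14

RES = [ 0x14  0x5f  0x7f  0x14 ]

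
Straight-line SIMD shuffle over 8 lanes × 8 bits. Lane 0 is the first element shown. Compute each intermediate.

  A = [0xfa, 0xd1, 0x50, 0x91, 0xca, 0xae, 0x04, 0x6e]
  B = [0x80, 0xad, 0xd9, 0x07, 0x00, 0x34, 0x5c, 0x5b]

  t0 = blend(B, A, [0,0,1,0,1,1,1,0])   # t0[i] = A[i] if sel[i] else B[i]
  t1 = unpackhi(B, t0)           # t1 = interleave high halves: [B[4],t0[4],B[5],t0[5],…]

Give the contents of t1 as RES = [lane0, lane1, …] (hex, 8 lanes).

RES = [ 0x00  0xca  0x34  0xae  0x5c  0x04  0x5b  0x5b ]

  t0: 80 ad 50 07 ca ae 04 5b
  t1: 00 ca 34 ae 5c 04 5b 5b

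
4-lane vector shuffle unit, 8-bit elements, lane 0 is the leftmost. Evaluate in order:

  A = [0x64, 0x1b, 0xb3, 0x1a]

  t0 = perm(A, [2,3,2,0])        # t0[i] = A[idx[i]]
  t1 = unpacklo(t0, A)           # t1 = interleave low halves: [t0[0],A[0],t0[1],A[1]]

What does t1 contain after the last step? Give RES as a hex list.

  t0: b3 1a b3 64
  t1: b3 64 1a 1b

RES = [ 0xb3  0x64  0x1a  0x1b ]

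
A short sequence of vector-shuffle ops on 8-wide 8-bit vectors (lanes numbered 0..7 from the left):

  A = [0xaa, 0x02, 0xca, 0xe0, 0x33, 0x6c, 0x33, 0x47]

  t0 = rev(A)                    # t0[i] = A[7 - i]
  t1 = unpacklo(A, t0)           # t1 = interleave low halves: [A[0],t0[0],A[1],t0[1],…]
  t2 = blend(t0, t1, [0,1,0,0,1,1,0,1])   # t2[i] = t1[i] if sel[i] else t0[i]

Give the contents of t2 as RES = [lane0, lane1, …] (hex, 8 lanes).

t0 = [0x47, 0x33, 0x6c, 0x33, 0xe0, 0xca, 0x02, 0xaa]
t1 = [0xaa, 0x47, 0x02, 0x33, 0xca, 0x6c, 0xe0, 0x33]
t2 = [0x47, 0x47, 0x6c, 0x33, 0xca, 0x6c, 0x02, 0x33]

RES = [0x47, 0x47, 0x6c, 0x33, 0xca, 0x6c, 0x02, 0x33]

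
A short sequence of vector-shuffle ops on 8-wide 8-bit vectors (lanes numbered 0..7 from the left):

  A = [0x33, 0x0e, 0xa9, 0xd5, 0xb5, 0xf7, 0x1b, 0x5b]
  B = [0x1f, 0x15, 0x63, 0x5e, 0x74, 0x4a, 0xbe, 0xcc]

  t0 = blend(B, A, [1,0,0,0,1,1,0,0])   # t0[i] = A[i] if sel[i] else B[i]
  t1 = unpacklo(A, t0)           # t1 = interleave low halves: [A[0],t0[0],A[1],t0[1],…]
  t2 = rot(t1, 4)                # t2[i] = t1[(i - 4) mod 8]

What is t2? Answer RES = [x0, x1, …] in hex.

RES = [0xa9, 0x63, 0xd5, 0x5e, 0x33, 0x33, 0x0e, 0x15]

t0 = [0x33, 0x15, 0x63, 0x5e, 0xb5, 0xf7, 0xbe, 0xcc]
t1 = [0x33, 0x33, 0x0e, 0x15, 0xa9, 0x63, 0xd5, 0x5e]
t2 = [0xa9, 0x63, 0xd5, 0x5e, 0x33, 0x33, 0x0e, 0x15]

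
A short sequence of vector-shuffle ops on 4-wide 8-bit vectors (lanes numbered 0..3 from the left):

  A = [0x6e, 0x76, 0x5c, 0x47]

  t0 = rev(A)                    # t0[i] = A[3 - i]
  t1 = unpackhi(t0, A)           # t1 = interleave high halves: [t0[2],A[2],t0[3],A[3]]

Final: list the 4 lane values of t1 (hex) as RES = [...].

→ t0 |47|5c|76|6e|
→ t1 |76|5c|6e|47|

RES = [0x76, 0x5c, 0x6e, 0x47]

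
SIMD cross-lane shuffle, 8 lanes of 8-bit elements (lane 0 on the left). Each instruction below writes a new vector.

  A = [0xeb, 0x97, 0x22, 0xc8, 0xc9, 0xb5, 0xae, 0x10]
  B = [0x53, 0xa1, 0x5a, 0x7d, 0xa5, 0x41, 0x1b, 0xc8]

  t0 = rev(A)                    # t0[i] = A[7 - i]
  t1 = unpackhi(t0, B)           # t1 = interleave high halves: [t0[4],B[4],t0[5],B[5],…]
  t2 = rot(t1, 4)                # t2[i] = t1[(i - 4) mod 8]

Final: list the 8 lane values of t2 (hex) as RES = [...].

RES = [ 0x97  0x1b  0xeb  0xc8  0xc8  0xa5  0x22  0x41 ]

t0 = [0x10, 0xae, 0xb5, 0xc9, 0xc8, 0x22, 0x97, 0xeb]
t1 = [0xc8, 0xa5, 0x22, 0x41, 0x97, 0x1b, 0xeb, 0xc8]
t2 = [0x97, 0x1b, 0xeb, 0xc8, 0xc8, 0xa5, 0x22, 0x41]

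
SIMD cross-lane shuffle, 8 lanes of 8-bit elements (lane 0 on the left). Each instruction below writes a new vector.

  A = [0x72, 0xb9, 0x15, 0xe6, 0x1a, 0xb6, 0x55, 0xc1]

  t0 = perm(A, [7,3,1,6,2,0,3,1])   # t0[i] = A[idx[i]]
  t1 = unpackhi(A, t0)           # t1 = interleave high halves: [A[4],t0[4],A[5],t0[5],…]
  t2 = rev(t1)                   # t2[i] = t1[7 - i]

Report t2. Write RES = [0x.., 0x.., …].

RES = [ 0xb9  0xc1  0xe6  0x55  0x72  0xb6  0x15  0x1a ]

→ t0 |c1|e6|b9|55|15|72|e6|b9|
→ t1 |1a|15|b6|72|55|e6|c1|b9|
→ t2 |b9|c1|e6|55|72|b6|15|1a|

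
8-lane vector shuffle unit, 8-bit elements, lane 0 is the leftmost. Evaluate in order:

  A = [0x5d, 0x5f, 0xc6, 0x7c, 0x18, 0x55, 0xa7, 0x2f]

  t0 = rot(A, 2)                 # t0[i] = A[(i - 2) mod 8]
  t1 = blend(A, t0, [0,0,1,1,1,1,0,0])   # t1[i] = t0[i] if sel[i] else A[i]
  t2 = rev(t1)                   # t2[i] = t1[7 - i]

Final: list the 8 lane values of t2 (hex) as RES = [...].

t0 = [0xa7, 0x2f, 0x5d, 0x5f, 0xc6, 0x7c, 0x18, 0x55]
t1 = [0x5d, 0x5f, 0x5d, 0x5f, 0xc6, 0x7c, 0xa7, 0x2f]
t2 = [0x2f, 0xa7, 0x7c, 0xc6, 0x5f, 0x5d, 0x5f, 0x5d]

RES = [0x2f, 0xa7, 0x7c, 0xc6, 0x5f, 0x5d, 0x5f, 0x5d]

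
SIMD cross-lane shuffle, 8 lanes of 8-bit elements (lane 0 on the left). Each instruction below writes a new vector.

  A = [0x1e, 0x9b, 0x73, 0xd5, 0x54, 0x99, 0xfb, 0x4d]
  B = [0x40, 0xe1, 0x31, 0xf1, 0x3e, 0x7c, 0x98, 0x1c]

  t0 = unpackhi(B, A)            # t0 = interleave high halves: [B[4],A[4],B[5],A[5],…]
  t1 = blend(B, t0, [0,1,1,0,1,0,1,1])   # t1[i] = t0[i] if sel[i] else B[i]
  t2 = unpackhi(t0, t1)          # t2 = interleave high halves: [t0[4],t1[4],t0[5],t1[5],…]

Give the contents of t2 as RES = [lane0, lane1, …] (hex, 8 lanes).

→ t0 |3e|54|7c|99|98|fb|1c|4d|
→ t1 |40|54|7c|f1|98|7c|1c|4d|
→ t2 |98|98|fb|7c|1c|1c|4d|4d|

RES = [ 0x98  0x98  0xfb  0x7c  0x1c  0x1c  0x4d  0x4d ]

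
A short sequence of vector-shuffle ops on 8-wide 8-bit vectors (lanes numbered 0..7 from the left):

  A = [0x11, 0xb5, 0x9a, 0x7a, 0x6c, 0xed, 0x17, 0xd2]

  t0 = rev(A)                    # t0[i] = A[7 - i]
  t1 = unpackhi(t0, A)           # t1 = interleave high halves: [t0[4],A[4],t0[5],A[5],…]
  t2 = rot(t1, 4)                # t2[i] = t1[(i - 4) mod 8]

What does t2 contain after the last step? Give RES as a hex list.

t0 = [0xd2, 0x17, 0xed, 0x6c, 0x7a, 0x9a, 0xb5, 0x11]
t1 = [0x7a, 0x6c, 0x9a, 0xed, 0xb5, 0x17, 0x11, 0xd2]
t2 = [0xb5, 0x17, 0x11, 0xd2, 0x7a, 0x6c, 0x9a, 0xed]

RES = [0xb5, 0x17, 0x11, 0xd2, 0x7a, 0x6c, 0x9a, 0xed]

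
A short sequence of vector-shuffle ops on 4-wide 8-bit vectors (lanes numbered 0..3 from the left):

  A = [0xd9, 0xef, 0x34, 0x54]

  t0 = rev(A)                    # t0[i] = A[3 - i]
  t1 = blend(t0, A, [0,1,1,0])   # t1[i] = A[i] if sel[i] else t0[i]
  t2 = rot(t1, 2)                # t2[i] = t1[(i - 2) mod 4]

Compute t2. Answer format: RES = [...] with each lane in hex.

→ t0 |54|34|ef|d9|
→ t1 |54|ef|34|d9|
→ t2 |34|d9|54|ef|

RES = [0x34, 0xd9, 0x54, 0xef]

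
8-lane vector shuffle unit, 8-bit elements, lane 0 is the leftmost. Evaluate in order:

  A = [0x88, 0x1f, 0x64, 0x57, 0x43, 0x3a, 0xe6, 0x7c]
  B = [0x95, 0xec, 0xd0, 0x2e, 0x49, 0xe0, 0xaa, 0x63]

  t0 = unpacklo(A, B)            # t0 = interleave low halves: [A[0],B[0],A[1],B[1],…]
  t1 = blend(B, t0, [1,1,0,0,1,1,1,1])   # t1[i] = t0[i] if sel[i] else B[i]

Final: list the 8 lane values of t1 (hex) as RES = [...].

RES = [0x88, 0x95, 0xd0, 0x2e, 0x64, 0xd0, 0x57, 0x2e]

  t0: 88 95 1f ec 64 d0 57 2e
  t1: 88 95 d0 2e 64 d0 57 2e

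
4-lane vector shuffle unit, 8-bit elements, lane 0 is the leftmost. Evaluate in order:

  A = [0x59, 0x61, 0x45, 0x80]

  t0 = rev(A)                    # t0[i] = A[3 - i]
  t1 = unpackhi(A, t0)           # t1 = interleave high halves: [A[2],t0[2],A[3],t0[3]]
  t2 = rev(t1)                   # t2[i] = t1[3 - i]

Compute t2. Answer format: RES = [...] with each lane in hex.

  t0: 80 45 61 59
  t1: 45 61 80 59
  t2: 59 80 61 45

RES = [ 0x59  0x80  0x61  0x45 ]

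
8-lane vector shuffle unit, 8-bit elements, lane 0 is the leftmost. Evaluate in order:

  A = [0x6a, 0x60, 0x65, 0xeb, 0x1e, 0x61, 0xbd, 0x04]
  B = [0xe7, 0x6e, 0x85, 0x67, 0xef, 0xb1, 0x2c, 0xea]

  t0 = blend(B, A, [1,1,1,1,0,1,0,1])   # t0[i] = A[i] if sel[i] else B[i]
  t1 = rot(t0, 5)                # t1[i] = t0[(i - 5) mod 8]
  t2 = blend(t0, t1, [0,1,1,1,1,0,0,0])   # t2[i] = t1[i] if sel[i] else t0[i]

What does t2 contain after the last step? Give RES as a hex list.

RES = [0x6a, 0xef, 0x61, 0x2c, 0x04, 0x61, 0x2c, 0x04]

  t0: 6a 60 65 eb ef 61 2c 04
  t1: eb ef 61 2c 04 6a 60 65
  t2: 6a ef 61 2c 04 61 2c 04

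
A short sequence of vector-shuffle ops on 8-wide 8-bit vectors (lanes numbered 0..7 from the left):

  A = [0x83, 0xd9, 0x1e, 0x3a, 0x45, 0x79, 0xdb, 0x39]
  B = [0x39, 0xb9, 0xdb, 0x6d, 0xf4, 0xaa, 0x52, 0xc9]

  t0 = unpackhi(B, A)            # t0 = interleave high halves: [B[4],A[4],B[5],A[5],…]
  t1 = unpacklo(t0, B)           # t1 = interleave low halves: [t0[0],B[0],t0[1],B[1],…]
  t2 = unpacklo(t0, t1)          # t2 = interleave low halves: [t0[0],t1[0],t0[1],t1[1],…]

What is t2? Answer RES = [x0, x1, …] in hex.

RES = [0xf4, 0xf4, 0x45, 0x39, 0xaa, 0x45, 0x79, 0xb9]

t0 = [0xf4, 0x45, 0xaa, 0x79, 0x52, 0xdb, 0xc9, 0x39]
t1 = [0xf4, 0x39, 0x45, 0xb9, 0xaa, 0xdb, 0x79, 0x6d]
t2 = [0xf4, 0xf4, 0x45, 0x39, 0xaa, 0x45, 0x79, 0xb9]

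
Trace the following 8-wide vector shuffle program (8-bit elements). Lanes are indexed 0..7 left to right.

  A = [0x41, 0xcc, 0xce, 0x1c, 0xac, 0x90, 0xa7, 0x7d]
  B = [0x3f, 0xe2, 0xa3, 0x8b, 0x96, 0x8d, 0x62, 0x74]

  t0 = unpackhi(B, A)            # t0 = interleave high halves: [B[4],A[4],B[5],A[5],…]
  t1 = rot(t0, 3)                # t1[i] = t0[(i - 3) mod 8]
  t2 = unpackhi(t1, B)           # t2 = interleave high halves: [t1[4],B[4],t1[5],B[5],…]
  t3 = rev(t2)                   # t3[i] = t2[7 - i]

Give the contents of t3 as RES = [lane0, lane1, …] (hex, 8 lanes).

→ t0 |96|ac|8d|90|62|a7|74|7d|
→ t1 |a7|74|7d|96|ac|8d|90|62|
→ t2 |ac|96|8d|8d|90|62|62|74|
→ t3 |74|62|62|90|8d|8d|96|ac|

RES = [ 0x74  0x62  0x62  0x90  0x8d  0x8d  0x96  0xac ]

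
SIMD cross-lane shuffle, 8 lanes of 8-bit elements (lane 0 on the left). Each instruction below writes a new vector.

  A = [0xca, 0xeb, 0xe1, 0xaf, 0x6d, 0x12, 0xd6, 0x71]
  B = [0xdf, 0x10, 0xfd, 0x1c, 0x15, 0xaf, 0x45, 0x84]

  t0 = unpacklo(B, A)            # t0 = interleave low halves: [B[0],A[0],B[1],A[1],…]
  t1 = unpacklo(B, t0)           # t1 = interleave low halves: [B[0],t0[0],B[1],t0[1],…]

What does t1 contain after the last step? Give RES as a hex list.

RES = [0xdf, 0xdf, 0x10, 0xca, 0xfd, 0x10, 0x1c, 0xeb]

t0 = [0xdf, 0xca, 0x10, 0xeb, 0xfd, 0xe1, 0x1c, 0xaf]
t1 = [0xdf, 0xdf, 0x10, 0xca, 0xfd, 0x10, 0x1c, 0xeb]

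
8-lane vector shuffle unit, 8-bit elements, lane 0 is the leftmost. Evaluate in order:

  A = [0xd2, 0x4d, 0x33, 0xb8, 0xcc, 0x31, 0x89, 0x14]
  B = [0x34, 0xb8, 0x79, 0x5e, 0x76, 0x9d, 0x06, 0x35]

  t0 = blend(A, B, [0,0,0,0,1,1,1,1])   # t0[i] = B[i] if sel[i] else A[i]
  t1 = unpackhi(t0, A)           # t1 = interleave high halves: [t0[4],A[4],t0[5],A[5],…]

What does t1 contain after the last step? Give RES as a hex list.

  t0: d2 4d 33 b8 76 9d 06 35
  t1: 76 cc 9d 31 06 89 35 14

RES = [ 0x76  0xcc  0x9d  0x31  0x06  0x89  0x35  0x14 ]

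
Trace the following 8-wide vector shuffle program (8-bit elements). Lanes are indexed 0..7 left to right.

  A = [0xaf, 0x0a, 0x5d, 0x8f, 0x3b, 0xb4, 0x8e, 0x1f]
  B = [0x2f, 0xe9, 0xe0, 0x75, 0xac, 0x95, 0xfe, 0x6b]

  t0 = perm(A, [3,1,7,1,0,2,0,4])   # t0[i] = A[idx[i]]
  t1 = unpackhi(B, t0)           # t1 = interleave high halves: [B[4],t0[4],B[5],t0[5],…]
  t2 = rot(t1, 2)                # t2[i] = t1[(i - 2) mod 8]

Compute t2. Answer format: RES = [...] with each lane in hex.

→ t0 |8f|0a|1f|0a|af|5d|af|3b|
→ t1 |ac|af|95|5d|fe|af|6b|3b|
→ t2 |6b|3b|ac|af|95|5d|fe|af|

RES = [ 0x6b  0x3b  0xac  0xaf  0x95  0x5d  0xfe  0xaf ]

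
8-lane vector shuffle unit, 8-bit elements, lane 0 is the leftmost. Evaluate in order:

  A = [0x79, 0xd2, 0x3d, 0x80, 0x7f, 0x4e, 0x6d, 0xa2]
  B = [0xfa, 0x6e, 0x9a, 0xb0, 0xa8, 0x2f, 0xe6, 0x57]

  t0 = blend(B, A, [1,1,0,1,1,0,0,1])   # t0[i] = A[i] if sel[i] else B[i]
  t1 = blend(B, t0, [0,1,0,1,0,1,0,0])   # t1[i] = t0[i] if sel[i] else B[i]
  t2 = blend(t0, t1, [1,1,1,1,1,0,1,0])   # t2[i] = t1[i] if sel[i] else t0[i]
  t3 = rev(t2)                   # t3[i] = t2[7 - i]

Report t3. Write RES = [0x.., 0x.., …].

  t0: 79 d2 9a 80 7f 2f e6 a2
  t1: fa d2 9a 80 a8 2f e6 57
  t2: fa d2 9a 80 a8 2f e6 a2
  t3: a2 e6 2f a8 80 9a d2 fa

RES = [ 0xa2  0xe6  0x2f  0xa8  0x80  0x9a  0xd2  0xfa ]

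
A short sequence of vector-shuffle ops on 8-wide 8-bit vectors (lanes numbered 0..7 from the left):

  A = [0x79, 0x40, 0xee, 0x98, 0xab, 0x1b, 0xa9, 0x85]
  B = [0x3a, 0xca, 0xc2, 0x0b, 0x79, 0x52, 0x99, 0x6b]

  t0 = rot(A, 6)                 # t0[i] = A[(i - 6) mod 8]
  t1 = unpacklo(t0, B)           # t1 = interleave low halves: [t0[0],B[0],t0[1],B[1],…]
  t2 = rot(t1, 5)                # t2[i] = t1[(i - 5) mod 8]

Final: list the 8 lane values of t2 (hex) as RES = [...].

RES = [0xca, 0xab, 0xc2, 0x1b, 0x0b, 0xee, 0x3a, 0x98]

→ t0 |ee|98|ab|1b|a9|85|79|40|
→ t1 |ee|3a|98|ca|ab|c2|1b|0b|
→ t2 |ca|ab|c2|1b|0b|ee|3a|98|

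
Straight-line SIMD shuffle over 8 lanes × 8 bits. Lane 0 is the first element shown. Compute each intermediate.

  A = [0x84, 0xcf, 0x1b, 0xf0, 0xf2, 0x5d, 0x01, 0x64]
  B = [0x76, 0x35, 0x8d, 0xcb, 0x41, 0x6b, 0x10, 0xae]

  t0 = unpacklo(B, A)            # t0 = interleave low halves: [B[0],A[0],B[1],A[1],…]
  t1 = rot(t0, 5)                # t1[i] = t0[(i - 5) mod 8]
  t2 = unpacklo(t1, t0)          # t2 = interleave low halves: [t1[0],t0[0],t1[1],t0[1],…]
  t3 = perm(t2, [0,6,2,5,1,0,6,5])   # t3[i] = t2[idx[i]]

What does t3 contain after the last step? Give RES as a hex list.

t0 = [0x76, 0x84, 0x35, 0xcf, 0x8d, 0x1b, 0xcb, 0xf0]
t1 = [0xcf, 0x8d, 0x1b, 0xcb, 0xf0, 0x76, 0x84, 0x35]
t2 = [0xcf, 0x76, 0x8d, 0x84, 0x1b, 0x35, 0xcb, 0xcf]
t3 = [0xcf, 0xcb, 0x8d, 0x35, 0x76, 0xcf, 0xcb, 0x35]

RES = [0xcf, 0xcb, 0x8d, 0x35, 0x76, 0xcf, 0xcb, 0x35]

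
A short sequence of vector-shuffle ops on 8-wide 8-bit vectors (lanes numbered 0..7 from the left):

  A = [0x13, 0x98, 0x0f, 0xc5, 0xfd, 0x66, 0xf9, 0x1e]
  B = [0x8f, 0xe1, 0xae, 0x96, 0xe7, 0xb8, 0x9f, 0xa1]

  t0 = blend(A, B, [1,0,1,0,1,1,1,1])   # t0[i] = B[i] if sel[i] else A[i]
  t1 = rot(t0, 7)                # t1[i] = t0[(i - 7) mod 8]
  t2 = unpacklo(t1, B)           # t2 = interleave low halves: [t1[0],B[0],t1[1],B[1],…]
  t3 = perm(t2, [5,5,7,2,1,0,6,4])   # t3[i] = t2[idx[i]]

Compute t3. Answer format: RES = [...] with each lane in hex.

RES = [0xae, 0xae, 0x96, 0xae, 0x8f, 0x98, 0xe7, 0xc5]

→ t0 |8f|98|ae|c5|e7|b8|9f|a1|
→ t1 |98|ae|c5|e7|b8|9f|a1|8f|
→ t2 |98|8f|ae|e1|c5|ae|e7|96|
→ t3 |ae|ae|96|ae|8f|98|e7|c5|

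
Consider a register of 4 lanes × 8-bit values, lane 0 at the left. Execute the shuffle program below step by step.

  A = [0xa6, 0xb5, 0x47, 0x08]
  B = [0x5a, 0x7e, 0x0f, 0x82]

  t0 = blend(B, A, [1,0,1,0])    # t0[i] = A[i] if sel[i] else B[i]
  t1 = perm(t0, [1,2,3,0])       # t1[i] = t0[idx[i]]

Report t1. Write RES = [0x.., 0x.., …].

t0 = [0xa6, 0x7e, 0x47, 0x82]
t1 = [0x7e, 0x47, 0x82, 0xa6]

RES = [0x7e, 0x47, 0x82, 0xa6]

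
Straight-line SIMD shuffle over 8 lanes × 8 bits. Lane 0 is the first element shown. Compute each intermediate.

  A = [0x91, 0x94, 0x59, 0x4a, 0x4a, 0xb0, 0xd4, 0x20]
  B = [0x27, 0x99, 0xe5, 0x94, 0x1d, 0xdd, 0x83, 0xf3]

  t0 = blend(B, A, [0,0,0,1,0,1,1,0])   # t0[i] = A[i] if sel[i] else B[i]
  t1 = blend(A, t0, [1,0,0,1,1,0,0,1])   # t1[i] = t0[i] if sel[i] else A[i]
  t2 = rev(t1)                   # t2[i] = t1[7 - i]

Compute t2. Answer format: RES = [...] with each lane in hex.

→ t0 |27|99|e5|4a|1d|b0|d4|f3|
→ t1 |27|94|59|4a|1d|b0|d4|f3|
→ t2 |f3|d4|b0|1d|4a|59|94|27|

RES = [ 0xf3  0xd4  0xb0  0x1d  0x4a  0x59  0x94  0x27 ]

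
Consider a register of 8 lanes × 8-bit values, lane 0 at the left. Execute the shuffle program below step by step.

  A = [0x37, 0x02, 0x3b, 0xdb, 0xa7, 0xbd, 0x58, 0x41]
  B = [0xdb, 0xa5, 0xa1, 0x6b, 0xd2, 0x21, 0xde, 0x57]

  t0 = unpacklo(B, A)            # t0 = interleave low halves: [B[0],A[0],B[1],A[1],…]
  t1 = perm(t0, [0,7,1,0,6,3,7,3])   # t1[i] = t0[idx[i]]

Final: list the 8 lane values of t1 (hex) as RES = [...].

t0 = [0xdb, 0x37, 0xa5, 0x02, 0xa1, 0x3b, 0x6b, 0xdb]
t1 = [0xdb, 0xdb, 0x37, 0xdb, 0x6b, 0x02, 0xdb, 0x02]

RES = [ 0xdb  0xdb  0x37  0xdb  0x6b  0x02  0xdb  0x02 ]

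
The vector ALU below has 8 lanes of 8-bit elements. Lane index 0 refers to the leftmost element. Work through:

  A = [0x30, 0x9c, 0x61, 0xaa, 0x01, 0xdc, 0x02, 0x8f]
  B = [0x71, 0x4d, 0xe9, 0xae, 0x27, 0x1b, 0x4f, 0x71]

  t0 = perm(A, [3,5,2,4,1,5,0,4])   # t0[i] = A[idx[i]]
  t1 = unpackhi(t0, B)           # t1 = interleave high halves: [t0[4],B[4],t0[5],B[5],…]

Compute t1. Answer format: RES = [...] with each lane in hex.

RES = [0x9c, 0x27, 0xdc, 0x1b, 0x30, 0x4f, 0x01, 0x71]

  t0: aa dc 61 01 9c dc 30 01
  t1: 9c 27 dc 1b 30 4f 01 71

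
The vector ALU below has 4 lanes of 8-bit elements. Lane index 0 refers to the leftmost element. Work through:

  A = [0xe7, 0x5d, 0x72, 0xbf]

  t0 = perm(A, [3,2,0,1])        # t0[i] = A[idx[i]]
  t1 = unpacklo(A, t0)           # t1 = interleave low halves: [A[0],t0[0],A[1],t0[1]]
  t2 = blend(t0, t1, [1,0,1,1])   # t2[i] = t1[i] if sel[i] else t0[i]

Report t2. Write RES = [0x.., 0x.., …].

RES = [0xe7, 0x72, 0x5d, 0x72]

  t0: bf 72 e7 5d
  t1: e7 bf 5d 72
  t2: e7 72 5d 72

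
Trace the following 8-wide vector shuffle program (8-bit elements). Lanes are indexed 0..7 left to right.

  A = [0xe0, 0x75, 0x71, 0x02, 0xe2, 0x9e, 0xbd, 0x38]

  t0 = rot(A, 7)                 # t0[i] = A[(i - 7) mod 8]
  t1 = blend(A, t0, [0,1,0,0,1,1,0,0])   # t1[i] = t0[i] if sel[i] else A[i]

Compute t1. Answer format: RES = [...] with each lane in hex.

→ t0 |75|71|02|e2|9e|bd|38|e0|
→ t1 |e0|71|71|02|9e|bd|bd|38|

RES = [0xe0, 0x71, 0x71, 0x02, 0x9e, 0xbd, 0xbd, 0x38]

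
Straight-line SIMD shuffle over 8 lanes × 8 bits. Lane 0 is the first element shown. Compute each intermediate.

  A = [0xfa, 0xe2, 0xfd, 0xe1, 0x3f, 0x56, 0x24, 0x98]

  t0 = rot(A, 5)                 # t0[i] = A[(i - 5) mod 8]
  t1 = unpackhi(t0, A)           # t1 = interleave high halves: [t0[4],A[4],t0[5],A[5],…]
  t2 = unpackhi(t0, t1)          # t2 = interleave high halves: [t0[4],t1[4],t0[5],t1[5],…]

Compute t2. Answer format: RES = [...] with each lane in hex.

RES = [0x98, 0xe2, 0xfa, 0x24, 0xe2, 0xfd, 0xfd, 0x98]

t0 = [0xe1, 0x3f, 0x56, 0x24, 0x98, 0xfa, 0xe2, 0xfd]
t1 = [0x98, 0x3f, 0xfa, 0x56, 0xe2, 0x24, 0xfd, 0x98]
t2 = [0x98, 0xe2, 0xfa, 0x24, 0xe2, 0xfd, 0xfd, 0x98]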